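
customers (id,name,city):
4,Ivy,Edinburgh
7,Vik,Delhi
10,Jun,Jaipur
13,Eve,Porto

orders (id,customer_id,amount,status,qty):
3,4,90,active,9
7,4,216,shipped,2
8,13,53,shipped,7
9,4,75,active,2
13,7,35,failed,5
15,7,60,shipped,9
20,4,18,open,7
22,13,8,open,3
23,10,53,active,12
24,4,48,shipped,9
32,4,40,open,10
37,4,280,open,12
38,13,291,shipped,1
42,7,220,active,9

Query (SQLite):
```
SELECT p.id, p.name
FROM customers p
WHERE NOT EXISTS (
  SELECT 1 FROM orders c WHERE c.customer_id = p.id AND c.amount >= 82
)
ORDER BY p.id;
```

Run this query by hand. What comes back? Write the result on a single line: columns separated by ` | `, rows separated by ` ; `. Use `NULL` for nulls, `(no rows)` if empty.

10 | Jun

For each customers row, check whether any orders with matching customer_id has amount >= 82.
Keep rows where that is false.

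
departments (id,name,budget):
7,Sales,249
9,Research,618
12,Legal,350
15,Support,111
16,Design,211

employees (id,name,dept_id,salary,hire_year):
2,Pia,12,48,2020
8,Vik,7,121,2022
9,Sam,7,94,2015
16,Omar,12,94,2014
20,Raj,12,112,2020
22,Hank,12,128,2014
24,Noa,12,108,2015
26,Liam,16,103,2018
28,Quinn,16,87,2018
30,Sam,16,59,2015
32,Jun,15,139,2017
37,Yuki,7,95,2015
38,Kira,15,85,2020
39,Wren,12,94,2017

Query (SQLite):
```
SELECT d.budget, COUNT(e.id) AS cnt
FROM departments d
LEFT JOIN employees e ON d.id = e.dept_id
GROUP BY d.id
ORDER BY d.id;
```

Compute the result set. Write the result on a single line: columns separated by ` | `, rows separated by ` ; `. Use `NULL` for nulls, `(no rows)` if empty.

249 | 3 ; 618 | 0 ; 350 | 6 ; 111 | 2 ; 211 | 3

LEFT JOIN keeps every departments row; unmatched ones get NULL for employees columns.
Group by departments.id and compute COUNT(e.id). COUNT(col) of an all-NULL group is 0.
  7: ids {8, 9, 37} → COUNT(e.id)=3
  9: ids {—} → COUNT(e.id)=0
  12: ids {2, 16, 20, 22, 24, 39} → COUNT(e.id)=6
  15: ids {32, 38} → COUNT(e.id)=2
  16: ids {26, 28, 30} → COUNT(e.id)=3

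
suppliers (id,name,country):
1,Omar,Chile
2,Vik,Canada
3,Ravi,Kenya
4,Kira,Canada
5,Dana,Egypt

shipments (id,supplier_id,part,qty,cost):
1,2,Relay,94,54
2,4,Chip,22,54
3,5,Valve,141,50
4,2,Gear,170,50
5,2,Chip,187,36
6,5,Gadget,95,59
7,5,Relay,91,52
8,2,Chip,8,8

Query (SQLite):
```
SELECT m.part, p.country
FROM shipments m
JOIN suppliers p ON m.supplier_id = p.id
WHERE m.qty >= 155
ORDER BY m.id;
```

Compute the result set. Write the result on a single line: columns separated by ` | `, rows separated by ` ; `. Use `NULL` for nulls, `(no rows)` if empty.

Gear | Canada ; Chip | Canada

Each shipments row matches the suppliers row where supplier_id = suppliers.id.
Then keep rows with m.qty >= 155.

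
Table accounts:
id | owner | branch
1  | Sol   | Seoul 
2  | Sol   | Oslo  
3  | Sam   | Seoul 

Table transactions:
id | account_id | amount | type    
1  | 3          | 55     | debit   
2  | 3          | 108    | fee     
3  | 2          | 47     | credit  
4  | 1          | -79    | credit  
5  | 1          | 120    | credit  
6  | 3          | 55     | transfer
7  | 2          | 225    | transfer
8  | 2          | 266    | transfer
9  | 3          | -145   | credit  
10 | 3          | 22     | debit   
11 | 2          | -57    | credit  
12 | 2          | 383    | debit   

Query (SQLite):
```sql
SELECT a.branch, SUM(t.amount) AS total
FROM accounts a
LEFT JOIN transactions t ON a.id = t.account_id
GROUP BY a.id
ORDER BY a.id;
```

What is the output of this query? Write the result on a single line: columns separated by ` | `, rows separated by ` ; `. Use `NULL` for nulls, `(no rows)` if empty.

LEFT JOIN keeps every accounts row; unmatched ones get NULL for transactions columns.
Group by accounts.id and compute SUM(t.amount). SUM over an all-NULL group is NULL.
  1: ids {4, 5} → SUM(t.amount)=41
  2: ids {3, 7, 8, 11, 12} → SUM(t.amount)=864
  3: ids {1, 2, 6, 9, 10} → SUM(t.amount)=95

Seoul | 41 ; Oslo | 864 ; Seoul | 95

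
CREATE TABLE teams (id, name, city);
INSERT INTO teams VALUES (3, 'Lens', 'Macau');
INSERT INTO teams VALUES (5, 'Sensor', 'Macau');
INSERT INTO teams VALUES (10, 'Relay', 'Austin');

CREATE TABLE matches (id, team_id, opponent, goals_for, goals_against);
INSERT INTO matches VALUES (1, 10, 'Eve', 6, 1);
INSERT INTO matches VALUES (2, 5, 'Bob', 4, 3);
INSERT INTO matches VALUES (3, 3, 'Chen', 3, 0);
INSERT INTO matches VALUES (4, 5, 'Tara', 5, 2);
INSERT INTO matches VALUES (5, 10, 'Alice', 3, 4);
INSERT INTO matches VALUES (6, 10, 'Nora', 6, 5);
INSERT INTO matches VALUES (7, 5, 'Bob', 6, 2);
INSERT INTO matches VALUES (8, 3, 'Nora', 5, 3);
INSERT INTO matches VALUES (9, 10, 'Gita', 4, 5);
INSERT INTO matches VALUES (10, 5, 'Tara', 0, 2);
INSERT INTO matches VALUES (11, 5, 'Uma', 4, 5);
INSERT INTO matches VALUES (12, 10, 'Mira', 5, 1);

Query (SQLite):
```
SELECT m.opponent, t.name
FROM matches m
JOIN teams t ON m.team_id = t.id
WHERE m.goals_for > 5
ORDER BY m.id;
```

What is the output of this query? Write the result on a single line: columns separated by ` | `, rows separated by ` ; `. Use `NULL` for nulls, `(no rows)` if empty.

Each matches row matches the teams row where team_id = teams.id.
Then keep rows with m.goals_for > 5.

Eve | Relay ; Nora | Relay ; Bob | Sensor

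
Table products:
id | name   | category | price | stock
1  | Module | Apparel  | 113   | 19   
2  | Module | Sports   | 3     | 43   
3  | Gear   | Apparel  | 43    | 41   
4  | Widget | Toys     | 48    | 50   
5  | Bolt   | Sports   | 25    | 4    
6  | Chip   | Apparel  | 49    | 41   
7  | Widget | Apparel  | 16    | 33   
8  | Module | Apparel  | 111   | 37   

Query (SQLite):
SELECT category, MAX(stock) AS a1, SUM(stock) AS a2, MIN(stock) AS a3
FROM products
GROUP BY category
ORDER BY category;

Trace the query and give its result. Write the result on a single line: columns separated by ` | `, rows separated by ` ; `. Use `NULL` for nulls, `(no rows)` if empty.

Group products by category.
Per group compute: MAX(stock), SUM(stock), MIN(stock).
  Apparel: ids {1, 3, 6, 7, 8} → MAX(stock)=41, SUM(stock)=171, MIN(stock)=19
  Sports: ids {2, 5} → MAX(stock)=43, SUM(stock)=47, MIN(stock)=4
  Toys: ids {4} → MAX(stock)=50, SUM(stock)=50, MIN(stock)=50

Apparel | 41 | 171 | 19 ; Sports | 43 | 47 | 4 ; Toys | 50 | 50 | 50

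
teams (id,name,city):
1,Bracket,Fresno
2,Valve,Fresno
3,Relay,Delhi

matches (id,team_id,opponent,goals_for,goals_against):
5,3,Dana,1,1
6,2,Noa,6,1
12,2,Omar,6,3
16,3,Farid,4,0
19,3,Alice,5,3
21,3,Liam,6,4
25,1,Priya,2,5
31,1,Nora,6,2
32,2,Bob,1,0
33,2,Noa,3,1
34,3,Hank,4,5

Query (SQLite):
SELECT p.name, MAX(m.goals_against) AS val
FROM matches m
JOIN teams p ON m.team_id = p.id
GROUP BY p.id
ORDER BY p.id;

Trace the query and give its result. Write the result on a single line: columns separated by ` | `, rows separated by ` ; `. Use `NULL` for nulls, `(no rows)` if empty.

Bracket | 5 ; Valve | 3 ; Relay | 5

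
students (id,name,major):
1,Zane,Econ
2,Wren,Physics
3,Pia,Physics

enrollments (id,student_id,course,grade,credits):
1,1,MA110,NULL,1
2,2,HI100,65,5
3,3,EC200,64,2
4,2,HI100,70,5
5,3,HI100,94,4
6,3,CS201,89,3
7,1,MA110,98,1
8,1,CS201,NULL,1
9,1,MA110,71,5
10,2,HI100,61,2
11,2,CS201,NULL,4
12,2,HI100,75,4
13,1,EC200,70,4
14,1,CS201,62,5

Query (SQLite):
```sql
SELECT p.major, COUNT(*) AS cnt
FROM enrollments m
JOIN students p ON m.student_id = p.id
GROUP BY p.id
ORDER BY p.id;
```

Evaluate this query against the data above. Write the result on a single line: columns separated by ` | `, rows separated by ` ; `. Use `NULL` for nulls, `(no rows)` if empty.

Join each enrollments row to its students via student_id.
Group joined rows by students.id; compute COUNT(*) per group.
  1: ids {1, 7, 8, 9, 13, 14} → COUNT(*)=6
  2: ids {2, 4, 10, 11, 12} → COUNT(*)=5
  3: ids {3, 5, 6} → COUNT(*)=3

Econ | 6 ; Physics | 5 ; Physics | 3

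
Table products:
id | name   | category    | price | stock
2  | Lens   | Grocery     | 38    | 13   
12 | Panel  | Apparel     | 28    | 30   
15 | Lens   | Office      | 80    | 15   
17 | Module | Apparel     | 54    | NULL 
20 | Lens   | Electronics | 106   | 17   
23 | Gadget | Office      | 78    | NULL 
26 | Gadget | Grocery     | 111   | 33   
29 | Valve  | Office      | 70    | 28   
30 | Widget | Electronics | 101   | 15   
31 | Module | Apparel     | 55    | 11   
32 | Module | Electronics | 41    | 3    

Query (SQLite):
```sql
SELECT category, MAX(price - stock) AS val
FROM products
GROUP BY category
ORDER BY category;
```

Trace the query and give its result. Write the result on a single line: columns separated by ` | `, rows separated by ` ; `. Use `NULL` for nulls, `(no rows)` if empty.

For each row compute price - stock.
Group by category; take MAX of the expression per group.
  Apparel: ids {12, 17, 31} → MAX(price - stock)=44
  Electronics: ids {20, 30, 32} → MAX(price - stock)=89
  Grocery: ids {2, 26} → MAX(price - stock)=78
  Office: ids {15, 23, 29} → MAX(price - stock)=65

Apparel | 44 ; Electronics | 89 ; Grocery | 78 ; Office | 65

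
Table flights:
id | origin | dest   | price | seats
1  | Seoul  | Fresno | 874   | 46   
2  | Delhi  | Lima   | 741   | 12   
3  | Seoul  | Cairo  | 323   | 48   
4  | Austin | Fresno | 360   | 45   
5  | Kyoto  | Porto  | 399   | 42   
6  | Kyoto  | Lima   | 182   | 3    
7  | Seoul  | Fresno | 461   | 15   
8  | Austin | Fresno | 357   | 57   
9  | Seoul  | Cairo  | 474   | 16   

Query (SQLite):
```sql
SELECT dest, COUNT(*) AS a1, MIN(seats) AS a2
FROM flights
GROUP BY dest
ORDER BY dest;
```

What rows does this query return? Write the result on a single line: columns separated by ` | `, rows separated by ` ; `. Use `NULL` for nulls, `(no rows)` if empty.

Cairo | 2 | 16 ; Fresno | 4 | 15 ; Lima | 2 | 3 ; Porto | 1 | 42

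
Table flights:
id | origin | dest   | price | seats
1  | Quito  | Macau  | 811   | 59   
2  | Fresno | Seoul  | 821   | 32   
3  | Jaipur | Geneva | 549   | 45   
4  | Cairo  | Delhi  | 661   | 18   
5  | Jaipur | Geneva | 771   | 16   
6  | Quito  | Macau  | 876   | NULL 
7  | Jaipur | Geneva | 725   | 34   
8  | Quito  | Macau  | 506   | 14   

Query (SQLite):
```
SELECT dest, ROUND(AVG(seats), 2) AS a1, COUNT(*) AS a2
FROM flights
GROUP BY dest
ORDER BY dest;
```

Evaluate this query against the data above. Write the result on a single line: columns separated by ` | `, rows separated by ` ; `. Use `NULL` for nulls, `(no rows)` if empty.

Group flights by dest.
Per group compute: ROUND(AVG(seats), 2), COUNT(*).
  Delhi: ids {4} → ROUND(AVG(seats), 2)=18, COUNT(*)=1
  Geneva: ids {3, 5, 7} → ROUND(AVG(seats), 2)=31.67, COUNT(*)=3
  Macau: ids {1, 6, 8} → ROUND(AVG(seats), 2)=36.5, COUNT(*)=3
  Seoul: ids {2} → ROUND(AVG(seats), 2)=32, COUNT(*)=1

Delhi | 18 | 1 ; Geneva | 31.67 | 3 ; Macau | 36.5 | 3 ; Seoul | 32 | 1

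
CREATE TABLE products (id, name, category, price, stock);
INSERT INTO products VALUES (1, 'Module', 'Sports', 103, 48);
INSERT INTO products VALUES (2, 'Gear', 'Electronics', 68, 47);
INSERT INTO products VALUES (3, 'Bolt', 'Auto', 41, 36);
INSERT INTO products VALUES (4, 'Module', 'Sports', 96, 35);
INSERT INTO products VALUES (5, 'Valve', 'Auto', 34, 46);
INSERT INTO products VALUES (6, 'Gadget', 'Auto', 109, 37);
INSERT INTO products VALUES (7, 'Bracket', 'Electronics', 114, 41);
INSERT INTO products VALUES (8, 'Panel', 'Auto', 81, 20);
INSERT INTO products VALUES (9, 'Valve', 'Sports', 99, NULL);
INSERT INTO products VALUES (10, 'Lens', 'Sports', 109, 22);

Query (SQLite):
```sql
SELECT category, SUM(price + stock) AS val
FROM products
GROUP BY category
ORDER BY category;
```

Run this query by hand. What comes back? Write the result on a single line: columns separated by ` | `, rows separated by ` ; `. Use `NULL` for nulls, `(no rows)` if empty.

For each row compute price + stock.
Group by category; take SUM of the expression per group.
  Auto: ids {3, 5, 6, 8} → SUM(price + stock)=404
  Electronics: ids {2, 7} → SUM(price + stock)=270
  Sports: ids {1, 4, 9, 10} → SUM(price + stock)=413

Auto | 404 ; Electronics | 270 ; Sports | 413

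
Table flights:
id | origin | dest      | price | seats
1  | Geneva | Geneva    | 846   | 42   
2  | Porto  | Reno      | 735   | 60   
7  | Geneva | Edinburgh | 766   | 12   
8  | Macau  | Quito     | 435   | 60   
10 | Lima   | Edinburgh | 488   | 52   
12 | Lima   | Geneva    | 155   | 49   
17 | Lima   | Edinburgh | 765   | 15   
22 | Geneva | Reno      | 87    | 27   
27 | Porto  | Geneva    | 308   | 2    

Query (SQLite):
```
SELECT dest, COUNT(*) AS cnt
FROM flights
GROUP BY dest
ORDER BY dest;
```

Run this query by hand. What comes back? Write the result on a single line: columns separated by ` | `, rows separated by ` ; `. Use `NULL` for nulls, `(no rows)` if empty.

Partition flights by dest; compute COUNT(*) within each group.
  Edinburgh: ids {7, 10, 17} → COUNT(*)=3
  Geneva: ids {1, 12, 27} → COUNT(*)=3
  Quito: ids {8} → COUNT(*)=1
  Reno: ids {2, 22} → COUNT(*)=2

Edinburgh | 3 ; Geneva | 3 ; Quito | 1 ; Reno | 2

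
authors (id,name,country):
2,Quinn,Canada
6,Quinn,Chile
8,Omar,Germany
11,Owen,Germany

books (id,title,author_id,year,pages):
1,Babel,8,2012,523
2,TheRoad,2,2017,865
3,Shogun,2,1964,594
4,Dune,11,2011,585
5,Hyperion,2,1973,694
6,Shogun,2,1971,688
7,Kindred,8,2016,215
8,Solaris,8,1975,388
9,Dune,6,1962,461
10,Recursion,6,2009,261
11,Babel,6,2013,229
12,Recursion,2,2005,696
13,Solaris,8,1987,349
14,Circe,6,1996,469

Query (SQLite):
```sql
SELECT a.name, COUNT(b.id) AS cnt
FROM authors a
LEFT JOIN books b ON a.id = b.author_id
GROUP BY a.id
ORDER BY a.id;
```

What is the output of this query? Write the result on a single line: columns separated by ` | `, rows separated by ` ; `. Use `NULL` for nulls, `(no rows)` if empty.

Quinn | 5 ; Quinn | 4 ; Omar | 4 ; Owen | 1

LEFT JOIN keeps every authors row; unmatched ones get NULL for books columns.
Group by authors.id and compute COUNT(b.id). COUNT(col) of an all-NULL group is 0.
  2: ids {2, 3, 5, 6, 12} → COUNT(b.id)=5
  6: ids {9, 10, 11, 14} → COUNT(b.id)=4
  8: ids {1, 7, 8, 13} → COUNT(b.id)=4
  11: ids {4} → COUNT(b.id)=1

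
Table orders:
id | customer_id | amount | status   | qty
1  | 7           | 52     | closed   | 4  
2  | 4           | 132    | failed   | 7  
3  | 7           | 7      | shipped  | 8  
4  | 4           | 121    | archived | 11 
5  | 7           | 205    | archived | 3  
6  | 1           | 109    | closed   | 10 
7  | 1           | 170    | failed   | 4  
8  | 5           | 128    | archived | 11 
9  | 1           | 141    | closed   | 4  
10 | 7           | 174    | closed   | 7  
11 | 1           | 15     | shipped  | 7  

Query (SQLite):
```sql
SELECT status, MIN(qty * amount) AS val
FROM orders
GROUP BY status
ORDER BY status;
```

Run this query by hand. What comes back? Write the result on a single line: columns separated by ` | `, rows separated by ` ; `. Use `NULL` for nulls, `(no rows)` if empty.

For each row compute qty * amount.
Group by status; take MIN of the expression per group.
  archived: ids {4, 5, 8} → MIN(qty * amount)=615
  closed: ids {1, 6, 9, 10} → MIN(qty * amount)=208
  failed: ids {2, 7} → MIN(qty * amount)=680
  shipped: ids {3, 11} → MIN(qty * amount)=56

archived | 615 ; closed | 208 ; failed | 680 ; shipped | 56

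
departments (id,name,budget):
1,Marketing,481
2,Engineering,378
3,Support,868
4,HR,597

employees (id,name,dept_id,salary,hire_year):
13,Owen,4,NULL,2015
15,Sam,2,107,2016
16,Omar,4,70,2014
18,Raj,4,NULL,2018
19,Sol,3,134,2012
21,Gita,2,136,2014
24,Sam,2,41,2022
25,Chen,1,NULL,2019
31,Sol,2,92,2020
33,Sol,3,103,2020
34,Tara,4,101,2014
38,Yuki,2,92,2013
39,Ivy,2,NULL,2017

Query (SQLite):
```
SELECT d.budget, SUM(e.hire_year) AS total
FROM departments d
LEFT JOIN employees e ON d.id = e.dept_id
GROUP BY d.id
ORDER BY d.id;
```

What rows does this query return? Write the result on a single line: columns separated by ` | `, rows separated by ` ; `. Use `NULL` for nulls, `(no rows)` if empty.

481 | 2019 ; 378 | 12102 ; 868 | 4032 ; 597 | 8061

LEFT JOIN keeps every departments row; unmatched ones get NULL for employees columns.
Group by departments.id and compute SUM(e.hire_year). SUM over an all-NULL group is NULL.
  1: ids {25} → SUM(e.hire_year)=2019
  2: ids {15, 21, 24, 31, 38, 39} → SUM(e.hire_year)=12102
  3: ids {19, 33} → SUM(e.hire_year)=4032
  4: ids {13, 16, 18, 34} → SUM(e.hire_year)=8061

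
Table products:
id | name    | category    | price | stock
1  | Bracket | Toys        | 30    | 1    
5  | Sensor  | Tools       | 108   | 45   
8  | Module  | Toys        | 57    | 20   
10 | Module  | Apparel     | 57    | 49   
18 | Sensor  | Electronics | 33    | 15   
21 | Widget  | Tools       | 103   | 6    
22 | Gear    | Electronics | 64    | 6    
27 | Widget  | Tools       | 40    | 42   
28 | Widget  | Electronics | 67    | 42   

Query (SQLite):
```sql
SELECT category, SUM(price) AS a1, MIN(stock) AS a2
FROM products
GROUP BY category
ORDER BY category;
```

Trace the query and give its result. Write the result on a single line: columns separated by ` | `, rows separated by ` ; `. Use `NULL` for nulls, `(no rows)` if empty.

Apparel | 57 | 49 ; Electronics | 164 | 6 ; Tools | 251 | 6 ; Toys | 87 | 1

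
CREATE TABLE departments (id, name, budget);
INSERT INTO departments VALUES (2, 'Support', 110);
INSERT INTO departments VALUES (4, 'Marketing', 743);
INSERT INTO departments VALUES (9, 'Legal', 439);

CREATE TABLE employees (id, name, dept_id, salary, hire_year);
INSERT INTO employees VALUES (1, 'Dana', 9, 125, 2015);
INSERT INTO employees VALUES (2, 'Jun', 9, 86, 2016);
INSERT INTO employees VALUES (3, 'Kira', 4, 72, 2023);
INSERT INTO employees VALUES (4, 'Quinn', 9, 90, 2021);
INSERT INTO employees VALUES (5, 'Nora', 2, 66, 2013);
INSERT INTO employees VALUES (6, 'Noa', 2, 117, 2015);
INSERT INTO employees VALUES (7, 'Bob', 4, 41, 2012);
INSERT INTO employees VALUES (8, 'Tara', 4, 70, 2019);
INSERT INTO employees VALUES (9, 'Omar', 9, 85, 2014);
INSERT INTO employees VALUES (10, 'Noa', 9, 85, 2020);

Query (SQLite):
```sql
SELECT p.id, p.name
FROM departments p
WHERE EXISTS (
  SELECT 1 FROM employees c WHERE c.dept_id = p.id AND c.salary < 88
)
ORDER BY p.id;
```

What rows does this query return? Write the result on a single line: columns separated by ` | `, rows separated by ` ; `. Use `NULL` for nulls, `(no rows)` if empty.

2 | Support ; 4 | Marketing ; 9 | Legal

For each departments row, check whether any employees with matching dept_id has salary < 88.
Keep rows where that is true.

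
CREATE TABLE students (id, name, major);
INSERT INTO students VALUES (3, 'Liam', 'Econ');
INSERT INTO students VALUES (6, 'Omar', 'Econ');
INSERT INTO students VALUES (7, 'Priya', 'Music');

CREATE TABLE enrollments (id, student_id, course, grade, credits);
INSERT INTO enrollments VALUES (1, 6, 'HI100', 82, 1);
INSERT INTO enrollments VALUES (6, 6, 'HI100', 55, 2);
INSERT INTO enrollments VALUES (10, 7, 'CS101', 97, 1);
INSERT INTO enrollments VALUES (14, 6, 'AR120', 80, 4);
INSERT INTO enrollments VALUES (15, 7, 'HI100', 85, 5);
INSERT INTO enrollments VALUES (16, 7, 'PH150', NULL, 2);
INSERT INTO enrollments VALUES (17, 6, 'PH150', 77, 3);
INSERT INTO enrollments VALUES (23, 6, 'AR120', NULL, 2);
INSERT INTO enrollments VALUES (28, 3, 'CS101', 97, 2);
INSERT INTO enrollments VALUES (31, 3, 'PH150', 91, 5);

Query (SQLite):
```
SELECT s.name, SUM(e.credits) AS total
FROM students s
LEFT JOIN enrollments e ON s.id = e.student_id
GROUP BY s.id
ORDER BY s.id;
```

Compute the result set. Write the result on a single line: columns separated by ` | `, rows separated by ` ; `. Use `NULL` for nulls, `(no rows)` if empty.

Liam | 7 ; Omar | 12 ; Priya | 8

LEFT JOIN keeps every students row; unmatched ones get NULL for enrollments columns.
Group by students.id and compute SUM(e.credits). SUM over an all-NULL group is NULL.
  3: ids {28, 31} → SUM(e.credits)=7
  6: ids {1, 6, 14, 17, 23} → SUM(e.credits)=12
  7: ids {10, 15, 16} → SUM(e.credits)=8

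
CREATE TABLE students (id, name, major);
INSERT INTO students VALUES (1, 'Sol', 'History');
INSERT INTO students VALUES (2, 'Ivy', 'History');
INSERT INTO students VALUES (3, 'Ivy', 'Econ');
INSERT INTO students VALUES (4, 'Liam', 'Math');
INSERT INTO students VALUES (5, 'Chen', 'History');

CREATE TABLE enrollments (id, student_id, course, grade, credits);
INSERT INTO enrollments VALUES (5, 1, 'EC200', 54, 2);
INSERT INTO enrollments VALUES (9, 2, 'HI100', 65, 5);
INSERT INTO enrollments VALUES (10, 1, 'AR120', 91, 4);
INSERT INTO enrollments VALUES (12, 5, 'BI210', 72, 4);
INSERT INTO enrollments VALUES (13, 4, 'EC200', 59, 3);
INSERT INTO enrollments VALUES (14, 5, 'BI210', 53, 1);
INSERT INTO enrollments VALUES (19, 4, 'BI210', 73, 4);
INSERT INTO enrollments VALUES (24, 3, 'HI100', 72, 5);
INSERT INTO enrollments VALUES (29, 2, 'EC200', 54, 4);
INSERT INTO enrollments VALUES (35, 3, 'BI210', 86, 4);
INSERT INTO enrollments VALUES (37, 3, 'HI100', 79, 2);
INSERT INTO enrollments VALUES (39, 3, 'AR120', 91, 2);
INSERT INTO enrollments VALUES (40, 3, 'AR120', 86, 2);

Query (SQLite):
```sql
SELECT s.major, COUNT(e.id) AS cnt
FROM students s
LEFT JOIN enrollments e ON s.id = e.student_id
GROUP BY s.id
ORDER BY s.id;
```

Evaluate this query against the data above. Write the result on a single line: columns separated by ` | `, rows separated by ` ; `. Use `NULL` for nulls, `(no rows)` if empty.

History | 2 ; History | 2 ; Econ | 5 ; Math | 2 ; History | 2

LEFT JOIN keeps every students row; unmatched ones get NULL for enrollments columns.
Group by students.id and compute COUNT(e.id). COUNT(col) of an all-NULL group is 0.
  1: ids {5, 10} → COUNT(e.id)=2
  2: ids {9, 29} → COUNT(e.id)=2
  3: ids {24, 35, 37, 39, 40} → COUNT(e.id)=5
  4: ids {13, 19} → COUNT(e.id)=2
  5: ids {12, 14} → COUNT(e.id)=2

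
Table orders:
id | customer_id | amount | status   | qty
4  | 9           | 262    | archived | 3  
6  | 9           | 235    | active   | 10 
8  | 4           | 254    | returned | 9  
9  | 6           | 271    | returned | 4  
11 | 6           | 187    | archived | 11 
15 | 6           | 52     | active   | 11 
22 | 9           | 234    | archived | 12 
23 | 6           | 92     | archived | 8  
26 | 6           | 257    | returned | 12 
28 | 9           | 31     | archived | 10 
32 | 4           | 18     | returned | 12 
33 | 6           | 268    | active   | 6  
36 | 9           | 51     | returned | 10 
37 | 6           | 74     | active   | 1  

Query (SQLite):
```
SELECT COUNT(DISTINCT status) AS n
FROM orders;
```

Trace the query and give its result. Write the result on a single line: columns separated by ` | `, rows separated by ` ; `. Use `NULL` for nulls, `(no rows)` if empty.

3

Count distinct non-NULL status values.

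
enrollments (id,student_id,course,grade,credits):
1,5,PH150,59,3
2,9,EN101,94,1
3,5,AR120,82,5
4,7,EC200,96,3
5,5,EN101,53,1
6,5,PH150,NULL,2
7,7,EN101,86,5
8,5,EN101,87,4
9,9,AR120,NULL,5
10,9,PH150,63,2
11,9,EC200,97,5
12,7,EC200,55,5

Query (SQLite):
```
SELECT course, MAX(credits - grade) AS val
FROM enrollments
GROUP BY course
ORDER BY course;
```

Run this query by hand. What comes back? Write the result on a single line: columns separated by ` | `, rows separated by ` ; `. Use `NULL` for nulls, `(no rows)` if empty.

For each row compute credits - grade.
Group by course; take MAX of the expression per group.
  AR120: ids {3, 9} → MAX(credits - grade)=-77
  EC200: ids {4, 11, 12} → MAX(credits - grade)=-50
  EN101: ids {2, 5, 7, 8} → MAX(credits - grade)=-52
  PH150: ids {1, 6, 10} → MAX(credits - grade)=-56

AR120 | -77 ; EC200 | -50 ; EN101 | -52 ; PH150 | -56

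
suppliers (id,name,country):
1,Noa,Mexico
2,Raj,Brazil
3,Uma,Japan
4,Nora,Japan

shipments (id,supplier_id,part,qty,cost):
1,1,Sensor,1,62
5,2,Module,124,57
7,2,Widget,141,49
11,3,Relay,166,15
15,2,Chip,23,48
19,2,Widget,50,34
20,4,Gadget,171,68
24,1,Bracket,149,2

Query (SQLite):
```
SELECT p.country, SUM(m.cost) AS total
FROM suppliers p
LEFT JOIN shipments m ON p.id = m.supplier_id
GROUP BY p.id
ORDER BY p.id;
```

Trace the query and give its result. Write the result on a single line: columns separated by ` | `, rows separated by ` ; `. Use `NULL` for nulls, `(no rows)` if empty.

LEFT JOIN keeps every suppliers row; unmatched ones get NULL for shipments columns.
Group by suppliers.id and compute SUM(m.cost). SUM over an all-NULL group is NULL.
  1: ids {1, 24} → SUM(m.cost)=64
  2: ids {5, 7, 15, 19} → SUM(m.cost)=188
  3: ids {11} → SUM(m.cost)=15
  4: ids {20} → SUM(m.cost)=68

Mexico | 64 ; Brazil | 188 ; Japan | 15 ; Japan | 68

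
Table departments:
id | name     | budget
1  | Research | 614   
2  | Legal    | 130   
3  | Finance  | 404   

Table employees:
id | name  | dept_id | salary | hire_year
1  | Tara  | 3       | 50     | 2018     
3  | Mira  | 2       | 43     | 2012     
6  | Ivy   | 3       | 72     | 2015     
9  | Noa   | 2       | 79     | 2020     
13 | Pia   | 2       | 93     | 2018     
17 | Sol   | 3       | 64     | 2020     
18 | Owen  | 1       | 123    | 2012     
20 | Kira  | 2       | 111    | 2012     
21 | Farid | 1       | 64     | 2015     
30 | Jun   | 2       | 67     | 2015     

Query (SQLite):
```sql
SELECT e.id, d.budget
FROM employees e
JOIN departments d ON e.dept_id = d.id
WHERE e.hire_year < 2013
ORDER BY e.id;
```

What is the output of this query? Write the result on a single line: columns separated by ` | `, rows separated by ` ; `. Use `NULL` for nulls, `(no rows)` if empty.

Each employees row matches the departments row where dept_id = departments.id.
Then keep rows with e.hire_year < 2013.

3 | 130 ; 18 | 614 ; 20 | 130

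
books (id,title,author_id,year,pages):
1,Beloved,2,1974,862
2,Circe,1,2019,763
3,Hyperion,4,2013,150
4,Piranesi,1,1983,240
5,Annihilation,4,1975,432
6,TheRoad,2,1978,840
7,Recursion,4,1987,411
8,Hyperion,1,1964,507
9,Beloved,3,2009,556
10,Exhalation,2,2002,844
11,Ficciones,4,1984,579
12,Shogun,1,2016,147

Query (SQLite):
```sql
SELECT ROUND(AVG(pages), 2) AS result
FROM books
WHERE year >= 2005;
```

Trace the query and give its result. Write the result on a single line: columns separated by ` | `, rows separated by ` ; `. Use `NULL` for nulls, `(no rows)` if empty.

404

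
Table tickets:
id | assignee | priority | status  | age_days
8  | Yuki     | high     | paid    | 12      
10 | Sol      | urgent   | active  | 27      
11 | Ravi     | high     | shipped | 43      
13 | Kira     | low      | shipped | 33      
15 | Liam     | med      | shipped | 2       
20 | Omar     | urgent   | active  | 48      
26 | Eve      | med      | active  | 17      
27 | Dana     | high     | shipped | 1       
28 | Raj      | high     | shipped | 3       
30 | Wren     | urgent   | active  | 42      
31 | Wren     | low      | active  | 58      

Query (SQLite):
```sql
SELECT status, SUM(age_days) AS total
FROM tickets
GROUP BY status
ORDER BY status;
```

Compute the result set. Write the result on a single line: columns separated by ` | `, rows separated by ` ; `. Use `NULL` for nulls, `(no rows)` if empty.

Partition tickets by status; compute SUM(age_days) within each group.
  active: ids {10, 20, 26, 30, 31} → SUM(age_days)=192
  paid: ids {8} → SUM(age_days)=12
  shipped: ids {11, 13, 15, 27, 28} → SUM(age_days)=82

active | 192 ; paid | 12 ; shipped | 82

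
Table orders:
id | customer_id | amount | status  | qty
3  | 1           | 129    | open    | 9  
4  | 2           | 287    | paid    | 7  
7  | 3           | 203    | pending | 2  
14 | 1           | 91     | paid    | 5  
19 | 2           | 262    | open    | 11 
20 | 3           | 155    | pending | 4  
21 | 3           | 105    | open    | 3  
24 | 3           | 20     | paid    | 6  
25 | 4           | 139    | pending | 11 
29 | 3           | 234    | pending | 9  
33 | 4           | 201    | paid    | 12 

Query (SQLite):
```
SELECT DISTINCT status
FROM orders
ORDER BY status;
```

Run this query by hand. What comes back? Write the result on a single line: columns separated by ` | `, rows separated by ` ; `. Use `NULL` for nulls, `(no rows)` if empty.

open ; paid ; pending

Collect distinct status values from orders.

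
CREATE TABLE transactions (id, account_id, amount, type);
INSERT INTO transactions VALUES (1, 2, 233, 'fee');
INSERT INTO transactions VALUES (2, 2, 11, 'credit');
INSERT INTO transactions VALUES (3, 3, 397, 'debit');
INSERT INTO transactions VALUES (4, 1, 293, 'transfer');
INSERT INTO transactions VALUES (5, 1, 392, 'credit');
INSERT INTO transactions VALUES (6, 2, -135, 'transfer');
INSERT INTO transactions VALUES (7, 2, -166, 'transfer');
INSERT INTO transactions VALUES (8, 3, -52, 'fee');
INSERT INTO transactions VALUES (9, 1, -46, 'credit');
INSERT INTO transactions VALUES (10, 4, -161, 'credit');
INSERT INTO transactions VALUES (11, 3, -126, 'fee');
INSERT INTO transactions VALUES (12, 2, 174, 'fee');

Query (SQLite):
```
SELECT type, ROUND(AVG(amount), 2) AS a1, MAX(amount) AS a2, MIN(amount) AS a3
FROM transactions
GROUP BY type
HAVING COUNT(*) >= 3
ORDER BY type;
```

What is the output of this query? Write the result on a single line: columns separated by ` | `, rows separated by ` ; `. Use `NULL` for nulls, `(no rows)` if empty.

credit | 49 | 392 | -161 ; fee | 57.25 | 233 | -126 ; transfer | -2.67 | 293 | -166

Group transactions by type.
Per group compute: ROUND(AVG(amount), 2), MAX(amount), MIN(amount).
HAVING: drop groups with fewer than 3 rows.
  credit: ids {2, 5, 9, 10} → ROUND(AVG(amount), 2)=49, MAX(amount)=392, MIN(amount)=-161
  debit: ids {3} → ROUND(AVG(amount), 2)=397, MAX(amount)=397, MIN(amount)=397
  fee: ids {1, 8, 11, 12} → ROUND(AVG(amount), 2)=57.25, MAX(amount)=233, MIN(amount)=-126
  transfer: ids {4, 6, 7} → ROUND(AVG(amount), 2)=-2.67, MAX(amount)=293, MIN(amount)=-166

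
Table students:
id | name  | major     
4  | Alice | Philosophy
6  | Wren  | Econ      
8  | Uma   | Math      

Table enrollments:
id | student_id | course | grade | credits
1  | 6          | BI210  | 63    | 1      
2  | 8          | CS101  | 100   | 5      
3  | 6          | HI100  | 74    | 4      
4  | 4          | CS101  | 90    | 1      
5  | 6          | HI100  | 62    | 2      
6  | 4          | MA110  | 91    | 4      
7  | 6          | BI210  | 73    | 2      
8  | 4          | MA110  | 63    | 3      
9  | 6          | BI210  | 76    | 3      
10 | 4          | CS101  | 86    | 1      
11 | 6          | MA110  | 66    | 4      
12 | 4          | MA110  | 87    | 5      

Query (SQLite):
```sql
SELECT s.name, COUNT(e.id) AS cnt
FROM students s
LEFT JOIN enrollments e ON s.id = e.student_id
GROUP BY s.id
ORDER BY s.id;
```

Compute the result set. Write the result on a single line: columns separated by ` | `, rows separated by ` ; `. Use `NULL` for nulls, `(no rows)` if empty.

Alice | 5 ; Wren | 6 ; Uma | 1

LEFT JOIN keeps every students row; unmatched ones get NULL for enrollments columns.
Group by students.id and compute COUNT(e.id). COUNT(col) of an all-NULL group is 0.
  4: ids {4, 6, 8, 10, 12} → COUNT(e.id)=5
  6: ids {1, 3, 5, 7, 9, 11} → COUNT(e.id)=6
  8: ids {2} → COUNT(e.id)=1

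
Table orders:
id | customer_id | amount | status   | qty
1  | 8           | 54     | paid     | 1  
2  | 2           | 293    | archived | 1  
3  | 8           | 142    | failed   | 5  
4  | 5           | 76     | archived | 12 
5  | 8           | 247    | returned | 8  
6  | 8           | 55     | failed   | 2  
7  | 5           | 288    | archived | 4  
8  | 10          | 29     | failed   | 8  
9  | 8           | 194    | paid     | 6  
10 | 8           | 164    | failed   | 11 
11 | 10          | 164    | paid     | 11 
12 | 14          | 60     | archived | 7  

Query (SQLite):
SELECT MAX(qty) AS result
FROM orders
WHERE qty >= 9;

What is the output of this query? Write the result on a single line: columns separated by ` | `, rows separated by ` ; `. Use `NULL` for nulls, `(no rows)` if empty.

12

Rows where qty >= 9 → qty values: [12, 11, 11].
MAX of non-NULL values = 12.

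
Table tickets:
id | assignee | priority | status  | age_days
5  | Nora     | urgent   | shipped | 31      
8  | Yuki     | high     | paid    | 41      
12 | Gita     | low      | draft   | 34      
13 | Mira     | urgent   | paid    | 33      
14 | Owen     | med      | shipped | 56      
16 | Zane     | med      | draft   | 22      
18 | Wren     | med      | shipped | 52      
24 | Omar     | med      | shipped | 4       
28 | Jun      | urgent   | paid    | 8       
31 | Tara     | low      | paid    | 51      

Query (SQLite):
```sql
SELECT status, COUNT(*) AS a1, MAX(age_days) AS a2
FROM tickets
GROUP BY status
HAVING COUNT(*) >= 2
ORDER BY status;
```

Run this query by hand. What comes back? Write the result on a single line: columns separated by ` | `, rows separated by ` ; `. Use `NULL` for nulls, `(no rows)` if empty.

Group tickets by status.
Per group compute: COUNT(*), MAX(age_days).
HAVING: drop groups with fewer than 2 rows.
  draft: ids {12, 16} → COUNT(*)=2, MAX(age_days)=34
  paid: ids {8, 13, 28, 31} → COUNT(*)=4, MAX(age_days)=51
  shipped: ids {5, 14, 18, 24} → COUNT(*)=4, MAX(age_days)=56

draft | 2 | 34 ; paid | 4 | 51 ; shipped | 4 | 56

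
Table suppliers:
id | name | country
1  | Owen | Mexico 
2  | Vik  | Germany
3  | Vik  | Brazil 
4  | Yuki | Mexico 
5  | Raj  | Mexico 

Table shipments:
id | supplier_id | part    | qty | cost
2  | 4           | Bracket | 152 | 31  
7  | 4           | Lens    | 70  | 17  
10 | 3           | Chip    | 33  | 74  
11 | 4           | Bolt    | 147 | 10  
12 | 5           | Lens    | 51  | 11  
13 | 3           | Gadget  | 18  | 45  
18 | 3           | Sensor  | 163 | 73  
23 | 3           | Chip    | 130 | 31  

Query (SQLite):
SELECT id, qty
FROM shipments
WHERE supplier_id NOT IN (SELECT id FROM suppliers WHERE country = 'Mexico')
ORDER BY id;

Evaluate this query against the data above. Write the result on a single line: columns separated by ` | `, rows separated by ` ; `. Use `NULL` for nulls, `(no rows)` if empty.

10 | 33 ; 13 | 18 ; 18 | 163 ; 23 | 130

Inner query: suppliers.id where country = 'Mexico'.
Outer: keep shipments rows whose supplier_id is not in that set.
Inner query → {1, 4, 5}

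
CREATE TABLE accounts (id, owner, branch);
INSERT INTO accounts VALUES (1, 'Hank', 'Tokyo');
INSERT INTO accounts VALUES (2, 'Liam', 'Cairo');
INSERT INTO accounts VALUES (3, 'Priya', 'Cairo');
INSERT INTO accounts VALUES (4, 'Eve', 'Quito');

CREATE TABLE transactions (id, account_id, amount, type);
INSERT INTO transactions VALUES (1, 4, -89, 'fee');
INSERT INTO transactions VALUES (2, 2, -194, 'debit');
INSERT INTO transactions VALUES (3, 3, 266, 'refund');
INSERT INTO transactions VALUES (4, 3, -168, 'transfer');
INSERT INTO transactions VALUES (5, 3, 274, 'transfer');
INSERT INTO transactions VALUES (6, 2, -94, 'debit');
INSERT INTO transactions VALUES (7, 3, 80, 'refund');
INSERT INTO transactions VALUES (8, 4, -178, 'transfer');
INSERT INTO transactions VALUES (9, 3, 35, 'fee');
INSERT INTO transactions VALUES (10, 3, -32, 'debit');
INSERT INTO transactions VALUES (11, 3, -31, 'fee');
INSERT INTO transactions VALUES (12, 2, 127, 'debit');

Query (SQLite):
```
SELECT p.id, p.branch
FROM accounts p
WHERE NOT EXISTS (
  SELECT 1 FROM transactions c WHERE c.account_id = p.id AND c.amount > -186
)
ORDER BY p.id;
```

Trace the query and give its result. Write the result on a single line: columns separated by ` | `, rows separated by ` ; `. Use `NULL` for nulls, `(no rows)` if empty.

1 | Tokyo

For each accounts row, check whether any transactions with matching account_id has amount > -186.
Keep rows where that is false.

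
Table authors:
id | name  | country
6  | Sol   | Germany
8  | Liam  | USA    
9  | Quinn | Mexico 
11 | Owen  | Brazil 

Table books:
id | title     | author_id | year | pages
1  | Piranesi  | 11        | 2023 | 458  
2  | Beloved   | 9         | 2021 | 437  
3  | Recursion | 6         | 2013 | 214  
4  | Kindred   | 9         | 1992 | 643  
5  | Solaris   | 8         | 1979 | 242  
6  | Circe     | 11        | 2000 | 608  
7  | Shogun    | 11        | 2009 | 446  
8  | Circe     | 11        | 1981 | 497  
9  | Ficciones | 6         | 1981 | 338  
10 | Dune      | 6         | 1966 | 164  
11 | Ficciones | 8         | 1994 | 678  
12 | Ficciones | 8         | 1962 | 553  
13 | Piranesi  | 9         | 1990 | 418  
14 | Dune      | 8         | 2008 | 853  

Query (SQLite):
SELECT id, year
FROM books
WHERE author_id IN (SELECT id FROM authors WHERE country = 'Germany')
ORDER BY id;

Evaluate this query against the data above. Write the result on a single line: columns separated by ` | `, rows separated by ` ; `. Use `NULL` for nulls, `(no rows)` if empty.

Inner query: authors.id where country = 'Germany'.
Outer: keep books rows whose author_id is in that set.
Inner query → {6}

3 | 2013 ; 9 | 1981 ; 10 | 1966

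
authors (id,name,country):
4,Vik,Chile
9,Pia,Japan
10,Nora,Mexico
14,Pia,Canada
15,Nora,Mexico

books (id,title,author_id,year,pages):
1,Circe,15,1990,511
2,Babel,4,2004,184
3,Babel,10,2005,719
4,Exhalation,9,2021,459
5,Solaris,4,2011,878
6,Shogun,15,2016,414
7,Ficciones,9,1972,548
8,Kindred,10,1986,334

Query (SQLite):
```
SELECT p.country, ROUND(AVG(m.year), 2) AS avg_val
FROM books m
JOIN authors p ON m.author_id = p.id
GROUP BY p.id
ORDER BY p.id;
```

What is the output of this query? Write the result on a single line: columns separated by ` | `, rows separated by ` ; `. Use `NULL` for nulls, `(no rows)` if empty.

Join each books row to its authors via author_id.
Group joined rows by authors.id; compute ROUND(AVG(m.year), 2) per group.
  4: ids {2, 5} → ROUND(AVG(m.year), 2)=2007.5
  9: ids {4, 7} → ROUND(AVG(m.year), 2)=1996.5
  10: ids {3, 8} → ROUND(AVG(m.year), 2)=1995.5
  15: ids {1, 6} → ROUND(AVG(m.year), 2)=2003

Chile | 2007.5 ; Japan | 1996.5 ; Mexico | 1995.5 ; Mexico | 2003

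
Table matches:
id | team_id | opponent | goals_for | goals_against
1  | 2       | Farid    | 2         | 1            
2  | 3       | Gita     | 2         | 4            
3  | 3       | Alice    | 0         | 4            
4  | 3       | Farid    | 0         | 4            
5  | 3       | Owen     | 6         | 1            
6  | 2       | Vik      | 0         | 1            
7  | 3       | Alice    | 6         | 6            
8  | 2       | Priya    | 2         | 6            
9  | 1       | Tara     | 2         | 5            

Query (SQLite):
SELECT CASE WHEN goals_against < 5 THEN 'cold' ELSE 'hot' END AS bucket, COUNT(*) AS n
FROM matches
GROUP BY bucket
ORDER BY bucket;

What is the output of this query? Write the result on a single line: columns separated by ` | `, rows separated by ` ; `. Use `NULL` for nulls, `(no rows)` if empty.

cold | 6 ; hot | 3

Bucket rows by goals_against < 5 → 'cold' else 'hot'; count each bucket.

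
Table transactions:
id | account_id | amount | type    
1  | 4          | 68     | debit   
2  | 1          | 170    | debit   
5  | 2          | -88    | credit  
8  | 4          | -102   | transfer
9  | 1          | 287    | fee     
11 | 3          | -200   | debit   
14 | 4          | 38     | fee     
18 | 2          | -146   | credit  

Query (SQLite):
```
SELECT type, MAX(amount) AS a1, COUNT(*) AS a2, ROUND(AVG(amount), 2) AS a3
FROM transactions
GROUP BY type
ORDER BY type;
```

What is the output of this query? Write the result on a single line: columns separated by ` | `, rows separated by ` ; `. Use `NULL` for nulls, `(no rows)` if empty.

Group transactions by type.
Per group compute: MAX(amount), COUNT(*), ROUND(AVG(amount), 2).
  credit: ids {5, 18} → MAX(amount)=-88, COUNT(*)=2, ROUND(AVG(amount), 2)=-117
  debit: ids {1, 2, 11} → MAX(amount)=170, COUNT(*)=3, ROUND(AVG(amount), 2)=12.67
  fee: ids {9, 14} → MAX(amount)=287, COUNT(*)=2, ROUND(AVG(amount), 2)=162.5
  transfer: ids {8} → MAX(amount)=-102, COUNT(*)=1, ROUND(AVG(amount), 2)=-102

credit | -88 | 2 | -117 ; debit | 170 | 3 | 12.67 ; fee | 287 | 2 | 162.5 ; transfer | -102 | 1 | -102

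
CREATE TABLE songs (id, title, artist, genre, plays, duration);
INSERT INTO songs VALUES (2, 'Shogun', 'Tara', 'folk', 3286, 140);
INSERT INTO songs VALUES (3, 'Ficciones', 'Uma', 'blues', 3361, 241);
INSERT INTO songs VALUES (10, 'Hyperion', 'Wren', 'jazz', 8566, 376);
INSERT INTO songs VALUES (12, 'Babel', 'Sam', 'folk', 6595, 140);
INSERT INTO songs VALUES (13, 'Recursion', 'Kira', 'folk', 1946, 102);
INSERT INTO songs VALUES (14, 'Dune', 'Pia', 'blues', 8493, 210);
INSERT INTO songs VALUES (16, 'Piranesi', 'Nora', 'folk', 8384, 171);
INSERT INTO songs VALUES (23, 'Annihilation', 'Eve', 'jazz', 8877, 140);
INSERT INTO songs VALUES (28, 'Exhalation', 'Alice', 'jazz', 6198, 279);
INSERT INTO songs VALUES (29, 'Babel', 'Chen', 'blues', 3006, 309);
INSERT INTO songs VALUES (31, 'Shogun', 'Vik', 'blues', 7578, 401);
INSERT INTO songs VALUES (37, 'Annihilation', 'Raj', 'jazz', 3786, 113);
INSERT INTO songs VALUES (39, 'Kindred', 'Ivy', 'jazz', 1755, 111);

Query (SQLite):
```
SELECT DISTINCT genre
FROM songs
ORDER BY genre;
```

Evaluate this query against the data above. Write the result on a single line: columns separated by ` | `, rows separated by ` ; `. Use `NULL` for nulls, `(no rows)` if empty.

blues ; folk ; jazz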